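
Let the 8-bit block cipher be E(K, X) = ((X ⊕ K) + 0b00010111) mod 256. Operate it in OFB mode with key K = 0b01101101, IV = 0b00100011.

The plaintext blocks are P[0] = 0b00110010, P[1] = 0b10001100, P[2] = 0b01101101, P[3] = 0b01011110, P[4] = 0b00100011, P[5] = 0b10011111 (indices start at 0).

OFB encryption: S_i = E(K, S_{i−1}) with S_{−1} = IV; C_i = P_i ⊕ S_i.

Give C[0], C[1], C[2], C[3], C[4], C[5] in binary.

C[0]: S = E(K, 0b00100011) = 0b01100101; 0b00110010 ⊕ 0b01100101 = 0b01010111.
C[1]: S = E(K, 0b01100101) = 0b00011111; 0b10001100 ⊕ 0b00011111 = 0b10010011.
C[2]: S = E(K, 0b00011111) = 0b10001001; 0b01101101 ⊕ 0b10001001 = 0b11100100.
C[3]: S = E(K, 0b10001001) = 0b11111011; 0b01011110 ⊕ 0b11111011 = 0b10100101.
C[4]: S = E(K, 0b11111011) = 0b10101101; 0b00100011 ⊕ 0b10101101 = 0b10001110.
C[5]: S = E(K, 0b10101101) = 0b11010111; 0b10011111 ⊕ 0b11010111 = 0b01001000.

C[0] = 0b01010111, C[1] = 0b10010011, C[2] = 0b11100100, C[3] = 0b10100101, C[4] = 0b10001110, C[5] = 0b01001000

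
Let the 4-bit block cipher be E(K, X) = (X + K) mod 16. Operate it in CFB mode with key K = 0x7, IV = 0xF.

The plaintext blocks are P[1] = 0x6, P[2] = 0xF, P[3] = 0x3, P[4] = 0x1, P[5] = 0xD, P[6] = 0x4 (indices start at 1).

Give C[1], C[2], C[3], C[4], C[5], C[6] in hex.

C[1] = 0x0, C[2] = 0x8, C[3] = 0xC, C[4] = 0x2, C[5] = 0x4, C[6] = 0xF

CFB encryption: C_i = P_i ⊕ E(K, C_{i−1}), with C_{0} = IV.
C[1]: E(K, 0xF) = 0x6; 0x6 ⊕ 0x6 = 0x0.
C[2]: E(K, 0x0) = 0x7; 0xF ⊕ 0x7 = 0x8.
C[3]: E(K, 0x8) = 0xF; 0x3 ⊕ 0xF = 0xC.
C[4]: E(K, 0xC) = 0x3; 0x1 ⊕ 0x3 = 0x2.
C[5]: E(K, 0x2) = 0x9; 0xD ⊕ 0x9 = 0x4.
C[6]: E(K, 0x4) = 0xB; 0x4 ⊕ 0xB = 0xF.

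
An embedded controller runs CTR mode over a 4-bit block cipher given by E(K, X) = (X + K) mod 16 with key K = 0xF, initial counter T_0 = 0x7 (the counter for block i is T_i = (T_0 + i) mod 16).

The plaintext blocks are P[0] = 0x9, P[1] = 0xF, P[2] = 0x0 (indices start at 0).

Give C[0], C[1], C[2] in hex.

C[0] = 0xF, C[1] = 0x8, C[2] = 0x8

CTR encryption: S_i = E(K, T_i) where T_i is the counter for block i; C_i = P_i ⊕ S_i.
C[0]: T = 0x7, S = E(K, T) = 0x6; 0x9 ⊕ 0x6 = 0xF.
C[1]: T = 0x8, S = E(K, T) = 0x7; 0xF ⊕ 0x7 = 0x8.
C[2]: T = 0x9, S = E(K, T) = 0x8; 0x0 ⊕ 0x8 = 0x8.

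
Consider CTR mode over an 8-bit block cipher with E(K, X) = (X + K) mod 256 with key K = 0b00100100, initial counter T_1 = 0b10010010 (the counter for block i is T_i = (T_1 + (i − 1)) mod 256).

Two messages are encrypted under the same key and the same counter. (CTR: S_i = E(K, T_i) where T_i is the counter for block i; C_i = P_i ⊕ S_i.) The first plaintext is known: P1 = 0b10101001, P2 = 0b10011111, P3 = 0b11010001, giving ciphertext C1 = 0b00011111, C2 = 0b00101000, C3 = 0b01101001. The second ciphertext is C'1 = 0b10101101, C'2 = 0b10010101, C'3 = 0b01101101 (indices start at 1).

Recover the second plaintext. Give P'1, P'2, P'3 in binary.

P'1 = 0b00011011, P'2 = 0b00100010, P'3 = 0b11010101

In CTR with a reused counter, both messages share the same keystream S_i, so C_i ⊕ C'_i = P_i ⊕ P'_i and thus P'_i = P_i ⊕ C_i ⊕ C'_i.
P'1: 0b10101001 ⊕ 0b00011111 ⊕ 0b10101101 = 0b00011011.
P'2: 0b10011111 ⊕ 0b00101000 ⊕ 0b10010101 = 0b00100010.
P'3: 0b11010001 ⊕ 0b01101001 ⊕ 0b01101101 = 0b11010101.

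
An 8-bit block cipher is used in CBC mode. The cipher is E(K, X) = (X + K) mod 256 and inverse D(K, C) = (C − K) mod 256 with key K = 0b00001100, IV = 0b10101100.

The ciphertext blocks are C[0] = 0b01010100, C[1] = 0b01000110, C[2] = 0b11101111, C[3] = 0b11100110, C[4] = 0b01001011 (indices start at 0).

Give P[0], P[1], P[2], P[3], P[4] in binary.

P[0] = 0b11100100, P[1] = 0b01101110, P[2] = 0b10100101, P[3] = 0b00110101, P[4] = 0b11011001

CBC decryption: P_i = D(K, C_i) ⊕ C_{i−1}, with C_{−1} = IV.
P[0]: D(K, 0b01010100) = 0b01001000; 0b01001000 ⊕ 0b10101100 = 0b11100100.
P[1]: D(K, 0b01000110) = 0b00111010; 0b00111010 ⊕ 0b01010100 = 0b01101110.
P[2]: D(K, 0b11101111) = 0b11100011; 0b11100011 ⊕ 0b01000110 = 0b10100101.
P[3]: D(K, 0b11100110) = 0b11011010; 0b11011010 ⊕ 0b11101111 = 0b00110101.
P[4]: D(K, 0b01001011) = 0b00111111; 0b00111111 ⊕ 0b11100110 = 0b11011001.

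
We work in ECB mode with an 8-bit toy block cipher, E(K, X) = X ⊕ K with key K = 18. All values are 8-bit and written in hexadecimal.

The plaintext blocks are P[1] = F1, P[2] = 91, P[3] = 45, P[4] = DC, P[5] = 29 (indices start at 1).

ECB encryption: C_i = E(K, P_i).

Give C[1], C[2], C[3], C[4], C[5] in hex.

C[1]: E(K, F1) = E9.
C[2]: E(K, 91) = 89.
C[3]: E(K, 45) = 5D.
C[4]: E(K, DC) = C4.
C[5]: E(K, 29) = 31.

C[1] = E9, C[2] = 89, C[3] = 5D, C[4] = C4, C[5] = 31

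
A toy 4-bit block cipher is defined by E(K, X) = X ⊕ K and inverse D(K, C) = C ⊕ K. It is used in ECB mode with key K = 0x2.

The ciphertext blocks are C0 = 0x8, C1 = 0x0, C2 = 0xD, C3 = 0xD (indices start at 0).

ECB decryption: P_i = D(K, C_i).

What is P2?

P2: D(K, 0xD) = 0xF.

P2 = 0xF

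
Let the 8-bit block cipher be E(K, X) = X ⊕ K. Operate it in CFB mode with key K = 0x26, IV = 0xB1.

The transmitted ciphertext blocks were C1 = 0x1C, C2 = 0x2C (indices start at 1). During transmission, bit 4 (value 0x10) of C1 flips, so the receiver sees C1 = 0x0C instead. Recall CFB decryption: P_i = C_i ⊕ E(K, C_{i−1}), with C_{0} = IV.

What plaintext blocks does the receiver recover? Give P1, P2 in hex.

P1 = 0x9B, P2 = 0x06

Only C1 changed, to 0x0C. In CFB, a change in C_i flips the same bit in P_i and garbles P_{i+1}. Decrypting the received ciphertext:
P1: E(K, 0xB1) = 0x97; 0x0C ⊕ 0x97 = 0x9B.
P2: E(K, 0x0C) = 0x2A; 0x2C ⊕ 0x2A = 0x06.
Blocks that differ from the original plaintext: P1, P2.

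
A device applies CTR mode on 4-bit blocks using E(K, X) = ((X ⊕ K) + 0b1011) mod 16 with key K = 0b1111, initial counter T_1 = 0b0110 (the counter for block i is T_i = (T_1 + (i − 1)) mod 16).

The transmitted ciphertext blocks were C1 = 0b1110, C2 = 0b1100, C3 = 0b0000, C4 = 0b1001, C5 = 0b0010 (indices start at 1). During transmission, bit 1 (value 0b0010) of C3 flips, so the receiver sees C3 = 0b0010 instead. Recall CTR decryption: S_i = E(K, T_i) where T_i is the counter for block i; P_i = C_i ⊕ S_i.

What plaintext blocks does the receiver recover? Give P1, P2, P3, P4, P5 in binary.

Only C3 changed, to 0b0010. In CTR, a change in C_i flips the same bit in P_i only; the keystream is unaffected. Decrypting the received ciphertext:
P1: T = 0b0110, S = E(K, T) = 0b0100; 0b1110 ⊕ 0b0100 = 0b1010.
P2: T = 0b0111, S = E(K, T) = 0b0011; 0b1100 ⊕ 0b0011 = 0b1111.
P3: T = 0b1000, S = E(K, T) = 0b0010; 0b0010 ⊕ 0b0010 = 0b0000.
P4: T = 0b1001, S = E(K, T) = 0b0001; 0b1001 ⊕ 0b0001 = 0b1000.
P5: T = 0b1010, S = E(K, T) = 0b0000; 0b0010 ⊕ 0b0000 = 0b0010.
Blocks that differ from the original plaintext: P3.

P1 = 0b1010, P2 = 0b1111, P3 = 0b0000, P4 = 0b1000, P5 = 0b0010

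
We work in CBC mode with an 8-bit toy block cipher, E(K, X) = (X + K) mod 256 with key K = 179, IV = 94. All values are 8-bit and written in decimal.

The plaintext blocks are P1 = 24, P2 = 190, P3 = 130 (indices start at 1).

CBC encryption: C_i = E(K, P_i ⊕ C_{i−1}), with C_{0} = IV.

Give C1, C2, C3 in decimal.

C1: P1 ⊕ 94 = 70; E(K, 70) = 249.
C2: P2 ⊕ 249 = 71; E(K, 71) = 250.
C3: P3 ⊕ 250 = 120; E(K, 120) = 43.

C1 = 249, C2 = 250, C3 = 43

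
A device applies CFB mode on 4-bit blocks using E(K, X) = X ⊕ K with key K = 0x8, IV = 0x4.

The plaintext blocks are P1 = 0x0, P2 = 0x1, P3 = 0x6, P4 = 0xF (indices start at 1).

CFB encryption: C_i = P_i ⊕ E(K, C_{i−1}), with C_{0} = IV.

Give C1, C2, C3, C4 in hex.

C1: E(K, 0x4) = 0xC; 0x0 ⊕ 0xC = 0xC.
C2: E(K, 0xC) = 0x4; 0x1 ⊕ 0x4 = 0x5.
C3: E(K, 0x5) = 0xD; 0x6 ⊕ 0xD = 0xB.
C4: E(K, 0xB) = 0x3; 0xF ⊕ 0x3 = 0xC.

C1 = 0xC, C2 = 0x5, C3 = 0xB, C4 = 0xC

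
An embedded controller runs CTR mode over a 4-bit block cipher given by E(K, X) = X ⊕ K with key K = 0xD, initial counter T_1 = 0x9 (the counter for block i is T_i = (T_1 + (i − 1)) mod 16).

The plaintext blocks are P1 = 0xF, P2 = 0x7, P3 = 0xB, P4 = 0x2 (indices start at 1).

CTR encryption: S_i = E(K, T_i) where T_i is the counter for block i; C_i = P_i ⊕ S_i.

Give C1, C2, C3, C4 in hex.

C1 = 0xB, C2 = 0x0, C3 = 0xD, C4 = 0x3

C1: T = 0x9, S = E(K, T) = 0x4; 0xF ⊕ 0x4 = 0xB.
C2: T = 0xA, S = E(K, T) = 0x7; 0x7 ⊕ 0x7 = 0x0.
C3: T = 0xB, S = E(K, T) = 0x6; 0xB ⊕ 0x6 = 0xD.
C4: T = 0xC, S = E(K, T) = 0x1; 0x2 ⊕ 0x1 = 0x3.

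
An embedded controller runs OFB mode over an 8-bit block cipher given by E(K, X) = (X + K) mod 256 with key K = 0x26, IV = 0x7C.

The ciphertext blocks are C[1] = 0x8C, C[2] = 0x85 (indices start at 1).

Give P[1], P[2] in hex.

OFB decryption: S_i = E(K, S_{i−1}) with S_{0} = IV; P_i = C_i ⊕ S_i.
P[1]: S = E(K, 0x7C) = 0xA2; 0x8C ⊕ 0xA2 = 0x2E.
P[2]: S = E(K, 0xA2) = 0xC8; 0x85 ⊕ 0xC8 = 0x4D.

P[1] = 0x2E, P[2] = 0x4D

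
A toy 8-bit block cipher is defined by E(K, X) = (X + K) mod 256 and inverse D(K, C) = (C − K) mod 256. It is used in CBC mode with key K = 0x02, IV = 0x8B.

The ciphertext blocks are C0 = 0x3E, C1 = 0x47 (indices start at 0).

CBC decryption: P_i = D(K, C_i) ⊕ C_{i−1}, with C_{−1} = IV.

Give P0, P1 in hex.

P0 = 0xB7, P1 = 0x7B

P0: D(K, 0x3E) = 0x3C; 0x3C ⊕ 0x8B = 0xB7.
P1: D(K, 0x47) = 0x45; 0x45 ⊕ 0x3E = 0x7B.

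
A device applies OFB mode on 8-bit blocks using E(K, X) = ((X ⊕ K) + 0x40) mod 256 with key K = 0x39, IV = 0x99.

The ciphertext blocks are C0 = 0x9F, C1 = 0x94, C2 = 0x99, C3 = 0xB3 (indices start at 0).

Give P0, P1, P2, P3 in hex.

OFB decryption: S_i = E(K, S_{i−1}) with S_{−1} = IV; P_i = C_i ⊕ S_i.
P0: S = E(K, 0x99) = 0xE0; 0x9F ⊕ 0xE0 = 0x7F.
P1: S = E(K, 0xE0) = 0x19; 0x94 ⊕ 0x19 = 0x8D.
P2: S = E(K, 0x19) = 0x60; 0x99 ⊕ 0x60 = 0xF9.
P3: S = E(K, 0x60) = 0x99; 0xB3 ⊕ 0x99 = 0x2A.

P0 = 0x7F, P1 = 0x8D, P2 = 0xF9, P3 = 0x2A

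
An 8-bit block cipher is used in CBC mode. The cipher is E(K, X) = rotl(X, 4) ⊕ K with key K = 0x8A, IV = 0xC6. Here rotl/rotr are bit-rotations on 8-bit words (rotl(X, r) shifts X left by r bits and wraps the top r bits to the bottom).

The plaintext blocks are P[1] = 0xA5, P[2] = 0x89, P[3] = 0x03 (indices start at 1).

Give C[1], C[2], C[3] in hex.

C[1] = 0xBC, C[2] = 0xD9, C[3] = 0x27

CBC encryption: C_i = E(K, P_i ⊕ C_{i−1}), with C_{0} = IV.
C[1]: P[1] ⊕ 0xC6 = 0x63; E(K, 0x63) = 0xBC.
C[2]: P[2] ⊕ 0xBC = 0x35; E(K, 0x35) = 0xD9.
C[3]: P[3] ⊕ 0xD9 = 0xDA; E(K, 0xDA) = 0x27.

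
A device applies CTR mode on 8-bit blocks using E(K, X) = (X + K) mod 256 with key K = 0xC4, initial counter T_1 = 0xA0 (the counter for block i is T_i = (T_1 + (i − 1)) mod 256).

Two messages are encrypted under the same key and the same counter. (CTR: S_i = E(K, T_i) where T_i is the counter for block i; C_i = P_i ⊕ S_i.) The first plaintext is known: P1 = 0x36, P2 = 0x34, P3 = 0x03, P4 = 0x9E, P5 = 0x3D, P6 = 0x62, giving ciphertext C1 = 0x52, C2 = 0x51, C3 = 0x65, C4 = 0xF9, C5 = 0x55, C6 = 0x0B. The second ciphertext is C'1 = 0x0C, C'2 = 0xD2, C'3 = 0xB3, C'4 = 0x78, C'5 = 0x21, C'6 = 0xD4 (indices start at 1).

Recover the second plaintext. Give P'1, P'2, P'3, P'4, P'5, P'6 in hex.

In CTR with a reused counter, both messages share the same keystream S_i, so C_i ⊕ C'_i = P_i ⊕ P'_i and thus P'_i = P_i ⊕ C_i ⊕ C'_i.
P'1: 0x36 ⊕ 0x52 ⊕ 0x0C = 0x68.
P'2: 0x34 ⊕ 0x51 ⊕ 0xD2 = 0xB7.
P'3: 0x03 ⊕ 0x65 ⊕ 0xB3 = 0xD5.
P'4: 0x9E ⊕ 0xF9 ⊕ 0x78 = 0x1F.
P'5: 0x3D ⊕ 0x55 ⊕ 0x21 = 0x49.
P'6: 0x62 ⊕ 0x0B ⊕ 0xD4 = 0xBD.

P'1 = 0x68, P'2 = 0xB7, P'3 = 0xD5, P'4 = 0x1F, P'5 = 0x49, P'6 = 0xBD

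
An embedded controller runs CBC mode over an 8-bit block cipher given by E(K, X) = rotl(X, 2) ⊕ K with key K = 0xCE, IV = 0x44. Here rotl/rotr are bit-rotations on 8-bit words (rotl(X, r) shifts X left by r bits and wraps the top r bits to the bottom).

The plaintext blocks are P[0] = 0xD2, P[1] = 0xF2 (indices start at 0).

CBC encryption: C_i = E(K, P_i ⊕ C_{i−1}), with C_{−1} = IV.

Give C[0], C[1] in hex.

C[0] = 0x94, C[1] = 0x57

C[0]: P[0] ⊕ 0x44 = 0x96; E(K, 0x96) = 0x94.
C[1]: P[1] ⊕ 0x94 = 0x66; E(K, 0x66) = 0x57.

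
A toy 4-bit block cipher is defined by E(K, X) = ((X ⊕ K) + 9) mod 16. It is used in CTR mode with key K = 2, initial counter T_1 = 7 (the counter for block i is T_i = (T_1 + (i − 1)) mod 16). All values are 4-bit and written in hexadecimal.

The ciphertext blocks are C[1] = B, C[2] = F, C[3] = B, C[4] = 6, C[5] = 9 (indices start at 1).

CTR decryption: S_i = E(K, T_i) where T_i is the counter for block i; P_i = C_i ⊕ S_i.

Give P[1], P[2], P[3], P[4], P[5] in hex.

P[1]: T = 7, S = E(K, T) = E; B ⊕ E = 5.
P[2]: T = 8, S = E(K, T) = 3; F ⊕ 3 = C.
P[3]: T = 9, S = E(K, T) = 4; B ⊕ 4 = F.
P[4]: T = A, S = E(K, T) = 1; 6 ⊕ 1 = 7.
P[5]: T = B, S = E(K, T) = 2; 9 ⊕ 2 = B.

P[1] = 5, P[2] = C, P[3] = F, P[4] = 7, P[5] = B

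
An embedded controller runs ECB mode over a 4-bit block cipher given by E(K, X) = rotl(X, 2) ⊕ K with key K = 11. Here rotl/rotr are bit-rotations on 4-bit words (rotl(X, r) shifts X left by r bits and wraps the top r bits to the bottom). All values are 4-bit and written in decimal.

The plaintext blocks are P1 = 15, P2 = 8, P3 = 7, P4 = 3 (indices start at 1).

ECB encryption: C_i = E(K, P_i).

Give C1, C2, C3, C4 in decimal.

C1: E(K, 15) = 4.
C2: E(K, 8) = 9.
C3: E(K, 7) = 6.
C4: E(K, 3) = 7.

C1 = 4, C2 = 9, C3 = 6, C4 = 7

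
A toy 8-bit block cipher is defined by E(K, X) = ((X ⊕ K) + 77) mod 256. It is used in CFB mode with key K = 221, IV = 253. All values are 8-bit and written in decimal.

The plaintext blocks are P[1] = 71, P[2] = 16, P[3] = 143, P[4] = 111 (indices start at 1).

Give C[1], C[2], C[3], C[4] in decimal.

C[1] = 42, C[2] = 84, C[3] = 89, C[4] = 190

CFB encryption: C_i = P_i ⊕ E(K, C_{i−1}), with C_{0} = IV.
C[1]: E(K, 253) = 109; 71 ⊕ 109 = 42.
C[2]: E(K, 42) = 68; 16 ⊕ 68 = 84.
C[3]: E(K, 84) = 214; 143 ⊕ 214 = 89.
C[4]: E(K, 89) = 209; 111 ⊕ 209 = 190.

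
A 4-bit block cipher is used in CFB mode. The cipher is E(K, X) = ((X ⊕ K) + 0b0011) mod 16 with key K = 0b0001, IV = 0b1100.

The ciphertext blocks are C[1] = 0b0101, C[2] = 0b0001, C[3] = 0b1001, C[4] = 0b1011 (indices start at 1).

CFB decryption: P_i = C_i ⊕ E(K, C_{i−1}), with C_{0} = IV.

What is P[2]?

P[2]: E(K, 0b0101) = 0b0111; 0b0001 ⊕ 0b0111 = 0b0110.

P[2] = 0b0110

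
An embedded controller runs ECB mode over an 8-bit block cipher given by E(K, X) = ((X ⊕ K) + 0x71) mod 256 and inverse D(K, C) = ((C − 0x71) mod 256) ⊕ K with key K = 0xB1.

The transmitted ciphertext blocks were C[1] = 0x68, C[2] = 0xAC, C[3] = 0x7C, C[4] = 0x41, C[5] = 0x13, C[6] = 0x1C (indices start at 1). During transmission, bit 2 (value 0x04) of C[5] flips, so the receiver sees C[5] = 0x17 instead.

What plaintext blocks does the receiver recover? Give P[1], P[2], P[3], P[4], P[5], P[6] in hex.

ECB decryption: P_i = D(K, C_i).
Only C[5] changed, to 0x17. In ECB, a change in C_i affects only P_i. Decrypting the received ciphertext:
P[1]: D(K, 0x68) = 0x46.
P[2]: D(K, 0xAC) = 0x8A.
P[3]: D(K, 0x7C) = 0xBA.
P[4]: D(K, 0x41) = 0x61.
P[5]: D(K, 0x17) = 0x17.
P[6]: D(K, 0x1C) = 0x1A.
Blocks that differ from the original plaintext: P[5].

P[1] = 0x46, P[2] = 0x8A, P[3] = 0xBA, P[4] = 0x61, P[5] = 0x17, P[6] = 0x1A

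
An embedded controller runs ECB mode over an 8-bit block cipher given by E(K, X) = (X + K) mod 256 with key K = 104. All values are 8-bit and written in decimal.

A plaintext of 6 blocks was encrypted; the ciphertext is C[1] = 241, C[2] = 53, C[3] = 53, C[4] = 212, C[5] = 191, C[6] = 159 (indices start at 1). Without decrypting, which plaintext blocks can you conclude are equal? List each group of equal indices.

ECB encrypts each block independently with the same key, so equal ciphertext blocks imply equal plaintext blocks.
C[2] = C[3] = 53, so P[2] = P[3].

P[2] = P[3]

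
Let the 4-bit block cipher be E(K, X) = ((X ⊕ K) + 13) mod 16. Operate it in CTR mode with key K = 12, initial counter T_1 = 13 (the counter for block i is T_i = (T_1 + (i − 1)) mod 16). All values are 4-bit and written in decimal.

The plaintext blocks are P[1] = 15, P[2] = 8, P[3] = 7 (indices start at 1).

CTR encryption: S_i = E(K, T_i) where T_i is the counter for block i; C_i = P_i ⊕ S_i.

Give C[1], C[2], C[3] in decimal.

C[1]: T = 13, S = E(K, T) = 14; 15 ⊕ 14 = 1.
C[2]: T = 14, S = E(K, T) = 15; 8 ⊕ 15 = 7.
C[3]: T = 15, S = E(K, T) = 0; 7 ⊕ 0 = 7.

C[1] = 1, C[2] = 7, C[3] = 7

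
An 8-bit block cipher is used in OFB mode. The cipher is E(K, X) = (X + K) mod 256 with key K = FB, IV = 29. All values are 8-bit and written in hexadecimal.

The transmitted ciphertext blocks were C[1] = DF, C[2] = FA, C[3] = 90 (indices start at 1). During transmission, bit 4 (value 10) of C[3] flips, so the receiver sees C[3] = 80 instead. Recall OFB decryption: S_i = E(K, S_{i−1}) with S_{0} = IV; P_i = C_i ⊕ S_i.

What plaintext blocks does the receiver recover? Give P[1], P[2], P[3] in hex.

Only C[3] changed, to 80. In OFB, a change in C_i flips the same bit in P_i only; the keystream is unaffected. Decrypting the received ciphertext:
P[1]: S = E(K, 29) = 24; DF ⊕ 24 = FB.
P[2]: S = E(K, 24) = 1F; FA ⊕ 1F = E5.
P[3]: S = E(K, 1F) = 1A; 80 ⊕ 1A = 9A.
Blocks that differ from the original plaintext: P[3].

P[1] = FB, P[2] = E5, P[3] = 9A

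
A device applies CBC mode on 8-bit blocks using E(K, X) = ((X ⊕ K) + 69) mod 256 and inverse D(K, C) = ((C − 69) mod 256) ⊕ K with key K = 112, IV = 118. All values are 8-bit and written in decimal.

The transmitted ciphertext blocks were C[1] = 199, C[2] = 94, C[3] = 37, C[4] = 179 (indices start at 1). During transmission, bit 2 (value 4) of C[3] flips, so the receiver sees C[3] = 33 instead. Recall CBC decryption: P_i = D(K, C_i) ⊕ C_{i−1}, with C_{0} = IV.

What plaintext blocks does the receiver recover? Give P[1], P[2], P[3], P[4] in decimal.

P[1] = 132, P[2] = 174, P[3] = 242, P[4] = 63

Only C[3] changed, to 33. In CBC, a change in C_i garbles P_i and flips the same bit in P_{i+1}. Decrypting the received ciphertext:
P[1]: D(K, 199) = 242; 242 ⊕ 118 = 132.
P[2]: D(K, 94) = 105; 105 ⊕ 199 = 174.
P[3]: D(K, 33) = 172; 172 ⊕ 94 = 242.
P[4]: D(K, 179) = 30; 30 ⊕ 33 = 63.
Blocks that differ from the original plaintext: P[3], P[4].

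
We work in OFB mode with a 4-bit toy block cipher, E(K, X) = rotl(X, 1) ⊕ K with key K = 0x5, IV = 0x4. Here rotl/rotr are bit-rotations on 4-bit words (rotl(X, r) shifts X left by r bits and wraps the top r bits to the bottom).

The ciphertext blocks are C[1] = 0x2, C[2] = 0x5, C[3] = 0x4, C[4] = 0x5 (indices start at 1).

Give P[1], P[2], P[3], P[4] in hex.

OFB decryption: S_i = E(K, S_{i−1}) with S_{0} = IV; P_i = C_i ⊕ S_i.
P[1]: S = E(K, 0x4) = 0xD; 0x2 ⊕ 0xD = 0xF.
P[2]: S = E(K, 0xD) = 0xE; 0x5 ⊕ 0xE = 0xB.
P[3]: S = E(K, 0xE) = 0x8; 0x4 ⊕ 0x8 = 0xC.
P[4]: S = E(K, 0x8) = 0x4; 0x5 ⊕ 0x4 = 0x1.

P[1] = 0xF, P[2] = 0xB, P[3] = 0xC, P[4] = 0x1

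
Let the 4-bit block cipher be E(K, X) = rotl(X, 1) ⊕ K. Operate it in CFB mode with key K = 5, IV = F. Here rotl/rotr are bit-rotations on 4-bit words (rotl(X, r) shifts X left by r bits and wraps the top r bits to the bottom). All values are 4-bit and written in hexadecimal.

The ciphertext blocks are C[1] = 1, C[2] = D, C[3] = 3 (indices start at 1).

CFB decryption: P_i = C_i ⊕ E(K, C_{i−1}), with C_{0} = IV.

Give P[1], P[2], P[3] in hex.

P[1] = B, P[2] = A, P[3] = D

P[1]: E(K, F) = A; 1 ⊕ A = B.
P[2]: E(K, 1) = 7; D ⊕ 7 = A.
P[3]: E(K, D) = E; 3 ⊕ E = D.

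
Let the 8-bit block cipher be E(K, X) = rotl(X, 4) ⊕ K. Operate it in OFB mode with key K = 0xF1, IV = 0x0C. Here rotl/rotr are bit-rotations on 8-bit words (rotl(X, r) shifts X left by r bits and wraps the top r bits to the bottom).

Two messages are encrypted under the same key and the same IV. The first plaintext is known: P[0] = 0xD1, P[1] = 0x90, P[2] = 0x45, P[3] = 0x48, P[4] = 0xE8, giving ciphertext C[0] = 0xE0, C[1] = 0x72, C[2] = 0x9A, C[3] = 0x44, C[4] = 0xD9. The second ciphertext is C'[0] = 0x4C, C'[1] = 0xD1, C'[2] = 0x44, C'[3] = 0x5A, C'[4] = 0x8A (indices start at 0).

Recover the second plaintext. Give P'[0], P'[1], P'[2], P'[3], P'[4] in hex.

P'[0] = 0x7D, P'[1] = 0x33, P'[2] = 0x9B, P'[3] = 0x56, P'[4] = 0xBB

In OFB with a reused IV, both messages share the same keystream S_i, so C_i ⊕ C'_i = P_i ⊕ P'_i and thus P'_i = P_i ⊕ C_i ⊕ C'_i.
P'[0]: 0xD1 ⊕ 0xE0 ⊕ 0x4C = 0x7D.
P'[1]: 0x90 ⊕ 0x72 ⊕ 0xD1 = 0x33.
P'[2]: 0x45 ⊕ 0x9A ⊕ 0x44 = 0x9B.
P'[3]: 0x48 ⊕ 0x44 ⊕ 0x5A = 0x56.
P'[4]: 0xE8 ⊕ 0xD9 ⊕ 0x8A = 0xBB.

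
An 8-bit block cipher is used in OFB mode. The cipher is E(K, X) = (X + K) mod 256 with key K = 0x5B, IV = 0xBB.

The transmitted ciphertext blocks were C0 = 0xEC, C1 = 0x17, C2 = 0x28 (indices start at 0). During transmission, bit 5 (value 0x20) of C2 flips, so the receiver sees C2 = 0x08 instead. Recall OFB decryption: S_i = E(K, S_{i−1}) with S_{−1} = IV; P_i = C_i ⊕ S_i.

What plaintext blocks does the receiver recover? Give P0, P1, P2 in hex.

P0 = 0xFA, P1 = 0x66, P2 = 0xC4

Only C2 changed, to 0x08. In OFB, a change in C_i flips the same bit in P_i only; the keystream is unaffected. Decrypting the received ciphertext:
P0: S = E(K, 0xBB) = 0x16; 0xEC ⊕ 0x16 = 0xFA.
P1: S = E(K, 0x16) = 0x71; 0x17 ⊕ 0x71 = 0x66.
P2: S = E(K, 0x71) = 0xCC; 0x08 ⊕ 0xCC = 0xC4.
Blocks that differ from the original plaintext: P2.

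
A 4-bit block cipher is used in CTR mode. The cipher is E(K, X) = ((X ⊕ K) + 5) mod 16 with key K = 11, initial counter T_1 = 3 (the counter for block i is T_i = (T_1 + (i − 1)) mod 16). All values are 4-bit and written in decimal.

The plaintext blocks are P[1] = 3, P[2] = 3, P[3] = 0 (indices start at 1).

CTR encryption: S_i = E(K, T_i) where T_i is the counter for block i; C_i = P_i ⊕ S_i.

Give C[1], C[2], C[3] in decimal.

C[1]: T = 3, S = E(K, T) = 13; 3 ⊕ 13 = 14.
C[2]: T = 4, S = E(K, T) = 4; 3 ⊕ 4 = 7.
C[3]: T = 5, S = E(K, T) = 3; 0 ⊕ 3 = 3.

C[1] = 14, C[2] = 7, C[3] = 3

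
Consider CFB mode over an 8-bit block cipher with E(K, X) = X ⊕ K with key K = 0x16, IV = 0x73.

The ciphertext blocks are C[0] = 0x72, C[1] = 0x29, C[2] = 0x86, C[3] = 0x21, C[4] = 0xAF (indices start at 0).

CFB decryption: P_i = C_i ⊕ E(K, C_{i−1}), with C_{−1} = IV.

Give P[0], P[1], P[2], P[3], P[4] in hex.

P[0] = 0x17, P[1] = 0x4D, P[2] = 0xB9, P[3] = 0xB1, P[4] = 0x98

P[0]: E(K, 0x73) = 0x65; 0x72 ⊕ 0x65 = 0x17.
P[1]: E(K, 0x72) = 0x64; 0x29 ⊕ 0x64 = 0x4D.
P[2]: E(K, 0x29) = 0x3F; 0x86 ⊕ 0x3F = 0xB9.
P[3]: E(K, 0x86) = 0x90; 0x21 ⊕ 0x90 = 0xB1.
P[4]: E(K, 0x21) = 0x37; 0xAF ⊕ 0x37 = 0x98.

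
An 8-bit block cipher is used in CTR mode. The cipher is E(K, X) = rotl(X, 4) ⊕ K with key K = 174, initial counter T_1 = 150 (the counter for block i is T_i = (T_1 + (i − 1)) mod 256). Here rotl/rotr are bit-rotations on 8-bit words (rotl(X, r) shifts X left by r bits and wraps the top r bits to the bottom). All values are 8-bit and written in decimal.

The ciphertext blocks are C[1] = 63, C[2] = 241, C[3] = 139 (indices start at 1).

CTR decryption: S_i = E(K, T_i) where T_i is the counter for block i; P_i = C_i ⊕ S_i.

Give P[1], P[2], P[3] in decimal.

P[1]: T = 150, S = E(K, T) = 199; 63 ⊕ 199 = 248.
P[2]: T = 151, S = E(K, T) = 215; 241 ⊕ 215 = 38.
P[3]: T = 152, S = E(K, T) = 39; 139 ⊕ 39 = 172.

P[1] = 248, P[2] = 38, P[3] = 172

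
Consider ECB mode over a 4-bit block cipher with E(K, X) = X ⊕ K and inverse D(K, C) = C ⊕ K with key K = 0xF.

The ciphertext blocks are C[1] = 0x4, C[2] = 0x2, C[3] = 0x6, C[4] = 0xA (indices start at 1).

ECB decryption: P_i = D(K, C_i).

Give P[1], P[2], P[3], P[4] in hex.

P[1]: D(K, 0x4) = 0xB.
P[2]: D(K, 0x2) = 0xD.
P[3]: D(K, 0x6) = 0x9.
P[4]: D(K, 0xA) = 0x5.

P[1] = 0xB, P[2] = 0xD, P[3] = 0x9, P[4] = 0x5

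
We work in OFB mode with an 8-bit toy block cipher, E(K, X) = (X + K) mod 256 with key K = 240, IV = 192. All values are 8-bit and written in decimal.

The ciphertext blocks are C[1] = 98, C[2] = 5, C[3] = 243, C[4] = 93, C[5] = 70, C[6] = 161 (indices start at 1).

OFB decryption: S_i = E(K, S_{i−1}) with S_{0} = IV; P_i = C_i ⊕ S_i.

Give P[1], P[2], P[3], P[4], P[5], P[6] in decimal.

P[1]: S = E(K, 192) = 176; 98 ⊕ 176 = 210.
P[2]: S = E(K, 176) = 160; 5 ⊕ 160 = 165.
P[3]: S = E(K, 160) = 144; 243 ⊕ 144 = 99.
P[4]: S = E(K, 144) = 128; 93 ⊕ 128 = 221.
P[5]: S = E(K, 128) = 112; 70 ⊕ 112 = 54.
P[6]: S = E(K, 112) = 96; 161 ⊕ 96 = 193.

P[1] = 210, P[2] = 165, P[3] = 99, P[4] = 221, P[5] = 54, P[6] = 193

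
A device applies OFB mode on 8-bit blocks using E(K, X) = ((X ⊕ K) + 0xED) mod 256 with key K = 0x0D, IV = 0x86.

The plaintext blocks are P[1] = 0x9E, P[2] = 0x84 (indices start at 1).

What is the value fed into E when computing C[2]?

OFB encryption: S_i = E(K, S_{i−1}) with S_{0} = IV; C_i = P_i ⊕ S_i.
C[1]: S = E(K, 0x86) = 0x78; 0x9E ⊕ 0x78 = 0xE6.
C[2]: S = E(K, 0x78) = 0x62; 0x84 ⊕ 0x62 = 0xE6.
So the input to E for block [2] is 0x78.

0x78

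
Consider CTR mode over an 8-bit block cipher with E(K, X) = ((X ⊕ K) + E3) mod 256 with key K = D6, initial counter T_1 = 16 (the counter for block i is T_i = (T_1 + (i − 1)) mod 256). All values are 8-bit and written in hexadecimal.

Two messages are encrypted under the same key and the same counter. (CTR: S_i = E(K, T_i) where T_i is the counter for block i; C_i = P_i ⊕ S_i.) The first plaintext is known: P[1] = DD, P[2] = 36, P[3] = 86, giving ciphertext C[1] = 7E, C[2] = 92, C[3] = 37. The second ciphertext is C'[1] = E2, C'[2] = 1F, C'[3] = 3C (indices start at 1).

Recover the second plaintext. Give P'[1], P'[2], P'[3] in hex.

In CTR with a reused counter, both messages share the same keystream S_i, so C_i ⊕ C'_i = P_i ⊕ P'_i and thus P'_i = P_i ⊕ C_i ⊕ C'_i.
P'[1]: DD ⊕ 7E ⊕ E2 = 41.
P'[2]: 36 ⊕ 92 ⊕ 1F = BB.
P'[3]: 86 ⊕ 37 ⊕ 3C = 8D.

P'[1] = 41, P'[2] = BB, P'[3] = 8D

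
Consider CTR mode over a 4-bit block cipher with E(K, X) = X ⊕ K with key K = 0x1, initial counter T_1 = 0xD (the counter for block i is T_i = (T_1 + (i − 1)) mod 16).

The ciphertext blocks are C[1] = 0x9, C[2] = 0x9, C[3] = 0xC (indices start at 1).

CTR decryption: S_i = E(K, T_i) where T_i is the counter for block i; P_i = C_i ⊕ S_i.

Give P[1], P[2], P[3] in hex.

P[1]: T = 0xD, S = E(K, T) = 0xC; 0x9 ⊕ 0xC = 0x5.
P[2]: T = 0xE, S = E(K, T) = 0xF; 0x9 ⊕ 0xF = 0x6.
P[3]: T = 0xF, S = E(K, T) = 0xE; 0xC ⊕ 0xE = 0x2.

P[1] = 0x5, P[2] = 0x6, P[3] = 0x2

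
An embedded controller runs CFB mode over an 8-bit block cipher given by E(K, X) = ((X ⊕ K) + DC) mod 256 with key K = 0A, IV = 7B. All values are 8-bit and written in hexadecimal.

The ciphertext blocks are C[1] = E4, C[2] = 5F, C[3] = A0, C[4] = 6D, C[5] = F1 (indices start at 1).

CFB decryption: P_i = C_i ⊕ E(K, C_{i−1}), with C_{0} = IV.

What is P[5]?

P[5] = B2

P[5]: E(K, 6D) = 43; F1 ⊕ 43 = B2.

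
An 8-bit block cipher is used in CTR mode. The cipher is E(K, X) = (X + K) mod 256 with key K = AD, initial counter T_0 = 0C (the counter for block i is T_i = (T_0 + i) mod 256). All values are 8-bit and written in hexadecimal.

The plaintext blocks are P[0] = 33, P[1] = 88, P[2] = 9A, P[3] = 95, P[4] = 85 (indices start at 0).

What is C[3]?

CTR encryption: S_i = E(K, T_i) where T_i is the counter for block i; C_i = P_i ⊕ S_i.
C[0]: T = 0C, S = E(K, T) = B9; 33 ⊕ B9 = 8A.
C[1]: T = 0D, S = E(K, T) = BA; 88 ⊕ BA = 32.
C[2]: T = 0E, S = E(K, T) = BB; 9A ⊕ BB = 21.
C[3]: T = 0F, S = E(K, T) = BC; 95 ⊕ BC = 29.

C[3] = 29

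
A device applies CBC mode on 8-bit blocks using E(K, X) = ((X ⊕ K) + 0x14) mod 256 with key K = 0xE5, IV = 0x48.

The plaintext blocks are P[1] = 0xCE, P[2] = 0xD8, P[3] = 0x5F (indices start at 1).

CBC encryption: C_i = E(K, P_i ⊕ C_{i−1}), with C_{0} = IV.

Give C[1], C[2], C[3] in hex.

C[1]: P[1] ⊕ 0x48 = 0x86; E(K, 0x86) = 0x77.
C[2]: P[2] ⊕ 0x77 = 0xAF; E(K, 0xAF) = 0x5E.
C[3]: P[3] ⊕ 0x5E = 0x01; E(K, 0x01) = 0xF8.

C[1] = 0x77, C[2] = 0x5E, C[3] = 0xF8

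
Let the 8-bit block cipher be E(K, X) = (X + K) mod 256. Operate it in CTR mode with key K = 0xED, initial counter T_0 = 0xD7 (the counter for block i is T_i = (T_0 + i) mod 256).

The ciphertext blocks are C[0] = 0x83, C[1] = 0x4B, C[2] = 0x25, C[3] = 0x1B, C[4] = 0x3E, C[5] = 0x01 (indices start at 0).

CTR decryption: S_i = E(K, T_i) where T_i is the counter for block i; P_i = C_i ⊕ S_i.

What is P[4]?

P[4] = 0xF6

P[4]: T = 0xDB, S = E(K, T) = 0xC8; 0x3E ⊕ 0xC8 = 0xF6.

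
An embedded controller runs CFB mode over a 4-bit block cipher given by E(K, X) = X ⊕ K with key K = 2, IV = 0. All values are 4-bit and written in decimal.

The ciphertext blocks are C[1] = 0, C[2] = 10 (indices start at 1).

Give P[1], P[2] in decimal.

P[1] = 2, P[2] = 8

CFB decryption: P_i = C_i ⊕ E(K, C_{i−1}), with C_{0} = IV.
P[1]: E(K, 0) = 2; 0 ⊕ 2 = 2.
P[2]: E(K, 0) = 2; 10 ⊕ 2 = 8.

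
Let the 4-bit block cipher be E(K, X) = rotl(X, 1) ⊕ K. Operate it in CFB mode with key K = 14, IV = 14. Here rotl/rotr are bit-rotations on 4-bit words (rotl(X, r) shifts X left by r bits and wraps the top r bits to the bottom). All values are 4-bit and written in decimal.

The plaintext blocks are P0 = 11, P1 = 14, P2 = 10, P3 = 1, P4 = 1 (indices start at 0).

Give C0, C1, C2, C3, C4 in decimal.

CFB encryption: C_i = P_i ⊕ E(K, C_{i−1}), with C_{−1} = IV.
C0: E(K, 14) = 3; 11 ⊕ 3 = 8.
C1: E(K, 8) = 15; 14 ⊕ 15 = 1.
C2: E(K, 1) = 12; 10 ⊕ 12 = 6.
C3: E(K, 6) = 2; 1 ⊕ 2 = 3.
C4: E(K, 3) = 8; 1 ⊕ 8 = 9.

C0 = 8, C1 = 1, C2 = 6, C3 = 3, C4 = 9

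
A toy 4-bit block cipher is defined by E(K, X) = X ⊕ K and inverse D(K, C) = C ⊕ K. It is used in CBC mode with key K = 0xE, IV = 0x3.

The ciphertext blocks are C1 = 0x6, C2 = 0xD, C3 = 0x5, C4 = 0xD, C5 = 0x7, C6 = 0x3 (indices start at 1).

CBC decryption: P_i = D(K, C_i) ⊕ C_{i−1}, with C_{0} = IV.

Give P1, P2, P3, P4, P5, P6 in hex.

P1 = 0xB, P2 = 0x5, P3 = 0x6, P4 = 0x6, P5 = 0x4, P6 = 0xA

P1: D(K, 0x6) = 0x8; 0x8 ⊕ 0x3 = 0xB.
P2: D(K, 0xD) = 0x3; 0x3 ⊕ 0x6 = 0x5.
P3: D(K, 0x5) = 0xB; 0xB ⊕ 0xD = 0x6.
P4: D(K, 0xD) = 0x3; 0x3 ⊕ 0x5 = 0x6.
P5: D(K, 0x7) = 0x9; 0x9 ⊕ 0xD = 0x4.
P6: D(K, 0x3) = 0xD; 0xD ⊕ 0x7 = 0xA.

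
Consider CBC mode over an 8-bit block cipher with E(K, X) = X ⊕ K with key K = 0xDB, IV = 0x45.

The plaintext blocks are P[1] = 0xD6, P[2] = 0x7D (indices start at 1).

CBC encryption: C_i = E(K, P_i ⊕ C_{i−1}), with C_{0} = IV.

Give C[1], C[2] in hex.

C[1]: P[1] ⊕ 0x45 = 0x93; E(K, 0x93) = 0x48.
C[2]: P[2] ⊕ 0x48 = 0x35; E(K, 0x35) = 0xEE.

C[1] = 0x48, C[2] = 0xEE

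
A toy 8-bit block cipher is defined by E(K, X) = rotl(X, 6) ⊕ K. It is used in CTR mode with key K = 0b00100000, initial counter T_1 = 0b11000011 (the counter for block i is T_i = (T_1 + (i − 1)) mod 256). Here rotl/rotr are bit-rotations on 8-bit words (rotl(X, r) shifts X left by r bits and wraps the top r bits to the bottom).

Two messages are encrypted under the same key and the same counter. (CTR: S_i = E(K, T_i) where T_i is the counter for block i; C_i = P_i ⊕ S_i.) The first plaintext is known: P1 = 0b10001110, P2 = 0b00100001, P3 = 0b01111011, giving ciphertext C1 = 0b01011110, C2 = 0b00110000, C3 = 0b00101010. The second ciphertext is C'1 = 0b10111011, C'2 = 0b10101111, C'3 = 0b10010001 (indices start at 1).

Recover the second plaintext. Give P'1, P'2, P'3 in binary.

In CTR with a reused counter, both messages share the same keystream S_i, so C_i ⊕ C'_i = P_i ⊕ P'_i and thus P'_i = P_i ⊕ C_i ⊕ C'_i.
P'1: 0b10001110 ⊕ 0b01011110 ⊕ 0b10111011 = 0b01101011.
P'2: 0b00100001 ⊕ 0b00110000 ⊕ 0b10101111 = 0b10111110.
P'3: 0b01111011 ⊕ 0b00101010 ⊕ 0b10010001 = 0b11000000.

P'1 = 0b01101011, P'2 = 0b10111110, P'3 = 0b11000000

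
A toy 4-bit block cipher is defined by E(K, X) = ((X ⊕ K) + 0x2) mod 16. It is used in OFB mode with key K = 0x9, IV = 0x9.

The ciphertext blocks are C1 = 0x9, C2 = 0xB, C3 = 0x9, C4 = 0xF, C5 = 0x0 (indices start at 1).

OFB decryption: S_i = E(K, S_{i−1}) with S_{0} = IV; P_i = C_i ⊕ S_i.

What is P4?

P4 = 0xE

P1: S = E(K, 0x9) = 0x2; 0x9 ⊕ 0x2 = 0xB.
P2: S = E(K, 0x2) = 0xD; 0xB ⊕ 0xD = 0x6.
P3: S = E(K, 0xD) = 0x6; 0x9 ⊕ 0x6 = 0xF.
P4: S = E(K, 0x6) = 0x1; 0xF ⊕ 0x1 = 0xE.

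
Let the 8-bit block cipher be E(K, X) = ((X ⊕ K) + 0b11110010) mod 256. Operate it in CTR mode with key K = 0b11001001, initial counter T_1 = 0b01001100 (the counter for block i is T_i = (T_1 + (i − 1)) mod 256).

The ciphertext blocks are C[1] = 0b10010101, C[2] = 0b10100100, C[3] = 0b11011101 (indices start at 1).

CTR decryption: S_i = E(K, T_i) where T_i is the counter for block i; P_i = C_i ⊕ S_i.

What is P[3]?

P[3]: T = 0b01001110, S = E(K, T) = 0b01111001; 0b11011101 ⊕ 0b01111001 = 0b10100100.

P[3] = 0b10100100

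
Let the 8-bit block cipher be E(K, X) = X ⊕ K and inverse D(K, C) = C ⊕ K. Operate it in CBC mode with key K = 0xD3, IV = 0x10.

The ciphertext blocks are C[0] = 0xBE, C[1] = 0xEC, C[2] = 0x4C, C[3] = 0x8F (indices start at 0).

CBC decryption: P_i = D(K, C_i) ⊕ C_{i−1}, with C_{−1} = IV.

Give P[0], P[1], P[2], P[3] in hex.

P[0] = 0x7D, P[1] = 0x81, P[2] = 0x73, P[3] = 0x10

P[0]: D(K, 0xBE) = 0x6D; 0x6D ⊕ 0x10 = 0x7D.
P[1]: D(K, 0xEC) = 0x3F; 0x3F ⊕ 0xBE = 0x81.
P[2]: D(K, 0x4C) = 0x9F; 0x9F ⊕ 0xEC = 0x73.
P[3]: D(K, 0x8F) = 0x5C; 0x5C ⊕ 0x4C = 0x10.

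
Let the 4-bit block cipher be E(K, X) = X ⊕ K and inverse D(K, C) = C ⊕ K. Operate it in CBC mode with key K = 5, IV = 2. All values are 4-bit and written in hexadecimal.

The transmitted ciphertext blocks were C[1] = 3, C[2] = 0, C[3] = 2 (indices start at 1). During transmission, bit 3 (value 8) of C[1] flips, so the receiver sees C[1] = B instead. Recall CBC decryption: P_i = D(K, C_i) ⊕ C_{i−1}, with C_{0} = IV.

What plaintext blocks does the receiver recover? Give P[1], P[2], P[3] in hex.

Only C[1] changed, to B. In CBC, a change in C_i garbles P_i and flips the same bit in P_{i+1}. Decrypting the received ciphertext:
P[1]: D(K, B) = E; E ⊕ 2 = C.
P[2]: D(K, 0) = 5; 5 ⊕ B = E.
P[3]: D(K, 2) = 7; 7 ⊕ 0 = 7.
Blocks that differ from the original plaintext: P[1], P[2].

P[1] = C, P[2] = E, P[3] = 7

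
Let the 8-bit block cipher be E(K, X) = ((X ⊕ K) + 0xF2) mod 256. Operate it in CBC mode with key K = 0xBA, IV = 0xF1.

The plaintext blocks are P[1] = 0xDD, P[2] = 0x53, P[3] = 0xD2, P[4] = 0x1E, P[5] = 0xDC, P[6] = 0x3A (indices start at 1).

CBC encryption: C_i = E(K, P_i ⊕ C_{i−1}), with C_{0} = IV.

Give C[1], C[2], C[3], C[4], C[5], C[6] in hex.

C[1]: P[1] ⊕ 0xF1 = 0x2C; E(K, 0x2C) = 0x88.
C[2]: P[2] ⊕ 0x88 = 0xDB; E(K, 0xDB) = 0x53.
C[3]: P[3] ⊕ 0x53 = 0x81; E(K, 0x81) = 0x2D.
C[4]: P[4] ⊕ 0x2D = 0x33; E(K, 0x33) = 0x7B.
C[5]: P[5] ⊕ 0x7B = 0xA7; E(K, 0xA7) = 0x0F.
C[6]: P[6] ⊕ 0x0F = 0x35; E(K, 0x35) = 0x81.

C[1] = 0x88, C[2] = 0x53, C[3] = 0x2D, C[4] = 0x7B, C[5] = 0x0F, C[6] = 0x81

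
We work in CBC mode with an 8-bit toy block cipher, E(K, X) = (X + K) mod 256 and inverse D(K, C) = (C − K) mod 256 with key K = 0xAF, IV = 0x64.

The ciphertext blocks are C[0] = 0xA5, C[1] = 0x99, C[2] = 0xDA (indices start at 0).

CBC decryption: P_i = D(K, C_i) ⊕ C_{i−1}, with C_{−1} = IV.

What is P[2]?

P[2] = 0xB2

P[2]: D(K, 0xDA) = 0x2B; 0x2B ⊕ 0x99 = 0xB2.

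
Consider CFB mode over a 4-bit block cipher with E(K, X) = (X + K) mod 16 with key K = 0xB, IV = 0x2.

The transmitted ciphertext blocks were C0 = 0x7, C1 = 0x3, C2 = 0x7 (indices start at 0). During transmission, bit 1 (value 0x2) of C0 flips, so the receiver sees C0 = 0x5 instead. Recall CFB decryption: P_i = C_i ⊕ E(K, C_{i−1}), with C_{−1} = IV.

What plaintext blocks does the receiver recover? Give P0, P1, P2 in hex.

P0 = 0x8, P1 = 0x3, P2 = 0x9

Only C0 changed, to 0x5. In CFB, a change in C_i flips the same bit in P_i and garbles P_{i+1}. Decrypting the received ciphertext:
P0: E(K, 0x2) = 0xD; 0x5 ⊕ 0xD = 0x8.
P1: E(K, 0x5) = 0x0; 0x3 ⊕ 0x0 = 0x3.
P2: E(K, 0x3) = 0xE; 0x7 ⊕ 0xE = 0x9.
Blocks that differ from the original plaintext: P0, P1.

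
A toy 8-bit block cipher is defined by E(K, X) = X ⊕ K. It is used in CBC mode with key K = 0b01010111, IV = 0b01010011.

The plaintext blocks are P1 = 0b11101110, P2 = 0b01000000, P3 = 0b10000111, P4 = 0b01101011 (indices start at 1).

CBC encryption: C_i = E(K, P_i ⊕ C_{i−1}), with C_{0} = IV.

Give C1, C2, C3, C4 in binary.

C1: P1 ⊕ 0b01010011 = 0b10111101; E(K, 0b10111101) = 0b11101010.
C2: P2 ⊕ 0b11101010 = 0b10101010; E(K, 0b10101010) = 0b11111101.
C3: P3 ⊕ 0b11111101 = 0b01111010; E(K, 0b01111010) = 0b00101101.
C4: P4 ⊕ 0b00101101 = 0b01000110; E(K, 0b01000110) = 0b00010001.

C1 = 0b11101010, C2 = 0b11111101, C3 = 0b00101101, C4 = 0b00010001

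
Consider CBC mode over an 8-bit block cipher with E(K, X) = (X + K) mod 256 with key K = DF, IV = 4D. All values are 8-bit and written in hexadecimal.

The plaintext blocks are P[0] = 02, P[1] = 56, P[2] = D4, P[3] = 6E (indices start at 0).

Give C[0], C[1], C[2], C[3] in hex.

C[0] = 2E, C[1] = 57, C[2] = 62, C[3] = EB

CBC encryption: C_i = E(K, P_i ⊕ C_{i−1}), with C_{−1} = IV.
C[0]: P[0] ⊕ 4D = 4F; E(K, 4F) = 2E.
C[1]: P[1] ⊕ 2E = 78; E(K, 78) = 57.
C[2]: P[2] ⊕ 57 = 83; E(K, 83) = 62.
C[3]: P[3] ⊕ 62 = 0C; E(K, 0C) = EB.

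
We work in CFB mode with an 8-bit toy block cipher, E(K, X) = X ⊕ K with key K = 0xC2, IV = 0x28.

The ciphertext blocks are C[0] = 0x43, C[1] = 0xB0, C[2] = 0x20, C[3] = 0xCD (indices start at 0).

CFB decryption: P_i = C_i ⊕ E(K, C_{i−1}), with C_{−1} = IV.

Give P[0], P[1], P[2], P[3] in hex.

P[0] = 0xA9, P[1] = 0x31, P[2] = 0x52, P[3] = 0x2F

P[0]: E(K, 0x28) = 0xEA; 0x43 ⊕ 0xEA = 0xA9.
P[1]: E(K, 0x43) = 0x81; 0xB0 ⊕ 0x81 = 0x31.
P[2]: E(K, 0xB0) = 0x72; 0x20 ⊕ 0x72 = 0x52.
P[3]: E(K, 0x20) = 0xE2; 0xCD ⊕ 0xE2 = 0x2F.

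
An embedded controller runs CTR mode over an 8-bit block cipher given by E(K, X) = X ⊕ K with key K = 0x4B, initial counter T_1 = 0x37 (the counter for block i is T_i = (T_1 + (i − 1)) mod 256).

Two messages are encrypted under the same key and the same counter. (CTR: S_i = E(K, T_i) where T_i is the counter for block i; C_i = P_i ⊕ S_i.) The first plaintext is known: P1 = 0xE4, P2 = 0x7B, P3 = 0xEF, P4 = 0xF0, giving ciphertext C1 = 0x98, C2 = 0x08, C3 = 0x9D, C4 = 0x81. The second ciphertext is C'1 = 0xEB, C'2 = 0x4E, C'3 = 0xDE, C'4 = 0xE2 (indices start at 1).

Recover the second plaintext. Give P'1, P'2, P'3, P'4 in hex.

P'1 = 0x97, P'2 = 0x3D, P'3 = 0xAC, P'4 = 0x93

In CTR with a reused counter, both messages share the same keystream S_i, so C_i ⊕ C'_i = P_i ⊕ P'_i and thus P'_i = P_i ⊕ C_i ⊕ C'_i.
P'1: 0xE4 ⊕ 0x98 ⊕ 0xEB = 0x97.
P'2: 0x7B ⊕ 0x08 ⊕ 0x4E = 0x3D.
P'3: 0xEF ⊕ 0x9D ⊕ 0xDE = 0xAC.
P'4: 0xF0 ⊕ 0x81 ⊕ 0xE2 = 0x93.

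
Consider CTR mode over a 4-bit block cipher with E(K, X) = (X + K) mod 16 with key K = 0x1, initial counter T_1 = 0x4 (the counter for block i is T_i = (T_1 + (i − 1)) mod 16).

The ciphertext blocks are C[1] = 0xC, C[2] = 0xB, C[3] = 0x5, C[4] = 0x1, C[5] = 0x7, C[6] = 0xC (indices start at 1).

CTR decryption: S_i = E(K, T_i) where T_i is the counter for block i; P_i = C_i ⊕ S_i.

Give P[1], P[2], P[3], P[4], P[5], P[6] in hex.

P[1]: T = 0x4, S = E(K, T) = 0x5; 0xC ⊕ 0x5 = 0x9.
P[2]: T = 0x5, S = E(K, T) = 0x6; 0xB ⊕ 0x6 = 0xD.
P[3]: T = 0x6, S = E(K, T) = 0x7; 0x5 ⊕ 0x7 = 0x2.
P[4]: T = 0x7, S = E(K, T) = 0x8; 0x1 ⊕ 0x8 = 0x9.
P[5]: T = 0x8, S = E(K, T) = 0x9; 0x7 ⊕ 0x9 = 0xE.
P[6]: T = 0x9, S = E(K, T) = 0xA; 0xC ⊕ 0xA = 0x6.

P[1] = 0x9, P[2] = 0xD, P[3] = 0x2, P[4] = 0x9, P[5] = 0xE, P[6] = 0x6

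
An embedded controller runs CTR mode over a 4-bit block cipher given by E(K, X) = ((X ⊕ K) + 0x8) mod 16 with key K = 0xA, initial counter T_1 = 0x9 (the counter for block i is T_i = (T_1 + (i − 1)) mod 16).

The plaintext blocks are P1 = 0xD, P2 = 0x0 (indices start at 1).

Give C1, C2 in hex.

C1 = 0x6, C2 = 0x8

CTR encryption: S_i = E(K, T_i) where T_i is the counter for block i; C_i = P_i ⊕ S_i.
C1: T = 0x9, S = E(K, T) = 0xB; 0xD ⊕ 0xB = 0x6.
C2: T = 0xA, S = E(K, T) = 0x8; 0x0 ⊕ 0x8 = 0x8.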